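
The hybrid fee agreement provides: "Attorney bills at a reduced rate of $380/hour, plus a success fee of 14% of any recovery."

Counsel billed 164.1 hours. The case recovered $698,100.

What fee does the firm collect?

Hourly: 164.1 × $380 = $62,358.00
Success fee: 14% of $698,100 = $97,734.00
Total: $62,358.00 + $97,734.00 = $160,092.00

$160,092.00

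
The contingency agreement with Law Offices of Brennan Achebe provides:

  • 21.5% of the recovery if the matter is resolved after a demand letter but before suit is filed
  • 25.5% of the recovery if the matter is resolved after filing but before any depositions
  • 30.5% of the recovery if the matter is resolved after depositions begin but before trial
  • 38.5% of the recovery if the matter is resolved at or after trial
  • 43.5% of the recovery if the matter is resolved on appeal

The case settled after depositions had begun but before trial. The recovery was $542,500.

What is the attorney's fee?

The matter settled after depositions had begun but before trial, so the 30.5% rate applies.
$542,500 × 30.5% = $165,462.50

$165,462.50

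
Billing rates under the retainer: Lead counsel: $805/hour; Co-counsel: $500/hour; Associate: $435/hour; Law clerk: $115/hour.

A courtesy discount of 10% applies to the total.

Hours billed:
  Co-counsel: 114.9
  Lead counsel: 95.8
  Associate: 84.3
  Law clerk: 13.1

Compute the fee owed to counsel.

$155,471.40

Lead counsel: 95.8 × $805 = $77,119.00
Co-counsel: 114.9 × $500 = $57,450.00
Associate: 84.3 × $435 = $36,670.50
Law clerk: 13.1 × $115 = $1,506.50
Subtotal: $172,746.00
Less 10% discount: −$17,274.60
Total: $172,746.00 − $17,274.60 = $155,471.40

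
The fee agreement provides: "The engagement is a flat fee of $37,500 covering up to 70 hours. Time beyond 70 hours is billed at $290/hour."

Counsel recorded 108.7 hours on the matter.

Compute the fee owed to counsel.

Flat fee: $37,500.00
Excess hours: 108.7 − 70 = 38.7
Overrun: 38.7 × $290 = $11,223.00
Total: $37,500.00 + $11,223.00 = $48,723.00

$48,723.00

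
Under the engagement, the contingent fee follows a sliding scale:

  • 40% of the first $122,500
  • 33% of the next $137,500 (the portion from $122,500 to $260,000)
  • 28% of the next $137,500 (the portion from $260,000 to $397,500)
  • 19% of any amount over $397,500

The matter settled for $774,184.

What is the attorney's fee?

First $122,500 at 40% = $49,000.00
Next $137,500 at 33% = $45,375.00
Next $137,500 at 28% = $38,500.00
Remaining $376,684 at 19% = $71,569.96
Fee: $49,000.00 + $45,375.00 + $38,500.00 + $71,569.96 = $204,444.96

$204,444.96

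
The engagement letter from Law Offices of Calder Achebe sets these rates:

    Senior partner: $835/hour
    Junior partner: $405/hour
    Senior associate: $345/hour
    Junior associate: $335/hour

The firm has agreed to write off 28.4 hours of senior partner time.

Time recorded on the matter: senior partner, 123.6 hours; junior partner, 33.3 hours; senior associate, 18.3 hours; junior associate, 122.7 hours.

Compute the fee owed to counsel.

$140,396.50

Senior partner: 123.6 × $835 = $103,206.00
Junior partner: 33.3 × $405 = $13,486.50
Senior associate: 18.3 × $345 = $6,313.50
Junior associate: 122.7 × $335 = $41,104.50
Subtotal: $164,110.50
Write-off: 28.4 × $835 = $23,714.00
Total: $164,110.50 − $23,714.00 = $140,396.50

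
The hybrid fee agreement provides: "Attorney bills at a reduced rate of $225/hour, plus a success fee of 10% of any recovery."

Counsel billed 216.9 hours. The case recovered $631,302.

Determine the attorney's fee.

$111,932.70

Hourly: 216.9 × $225 = $48,802.50
Success fee: 10% of $631,302 = $63,130.20
Total: $48,802.50 + $63,130.20 = $111,932.70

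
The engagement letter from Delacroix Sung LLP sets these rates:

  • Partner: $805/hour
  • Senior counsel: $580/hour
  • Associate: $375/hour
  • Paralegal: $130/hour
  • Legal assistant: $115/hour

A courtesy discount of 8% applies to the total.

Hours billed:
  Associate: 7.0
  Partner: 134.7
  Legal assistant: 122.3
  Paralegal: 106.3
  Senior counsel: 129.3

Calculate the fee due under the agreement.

Partner: 134.7 × $805 = $108,433.50
Senior counsel: 129.3 × $580 = $74,994.00
Associate: 7.0 × $375 = $2,625.00
Paralegal: 106.3 × $130 = $13,819.00
Legal assistant: 122.3 × $115 = $14,064.50
Subtotal: $213,936.00
Less 8% discount: −$17,114.88
Total: $213,936.00 − $17,114.88 = $196,821.12

$196,821.12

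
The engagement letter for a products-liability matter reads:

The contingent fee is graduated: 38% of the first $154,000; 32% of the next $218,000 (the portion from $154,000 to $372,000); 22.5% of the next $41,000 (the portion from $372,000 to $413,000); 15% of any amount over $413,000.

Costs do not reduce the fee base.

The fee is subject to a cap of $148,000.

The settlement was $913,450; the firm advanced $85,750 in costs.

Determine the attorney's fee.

$148,000.00

Fee base is the gross recovery, $913,450; costs are reimbursed separately.
First $154,000 at 38% = $58,520.00
Next $218,000 at 32% = $69,760.00
Next $41,000 at 22.5% = $9,225.00
Remaining $500,450 at 15% = $75,067.50
Fee: $58,520.00 + $69,760.00 + $9,225.00 + $75,067.50 = $212,572.50
$212,572.50 exceeds the $148,000 cap, so the fee is capped at $148,000.00.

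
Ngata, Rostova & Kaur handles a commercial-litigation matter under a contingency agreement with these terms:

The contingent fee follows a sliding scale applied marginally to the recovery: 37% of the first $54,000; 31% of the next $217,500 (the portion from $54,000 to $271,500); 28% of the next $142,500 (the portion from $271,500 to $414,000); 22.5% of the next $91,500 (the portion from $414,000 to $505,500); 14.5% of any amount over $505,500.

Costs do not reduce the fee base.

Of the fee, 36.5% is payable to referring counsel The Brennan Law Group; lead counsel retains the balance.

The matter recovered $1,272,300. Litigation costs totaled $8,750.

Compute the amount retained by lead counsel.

$164,514.85

Fee base is the gross recovery, $1,272,300; costs are reimbursed separately.
First $54,000 at 37% = $19,980.00
Next $217,500 at 31% = $67,425.00
Next $142,500 at 28% = $39,900.00
Next $91,500 at 22.5% = $20,587.50
Remaining $766,800 at 14.5% = $111,186.00
Fee: $19,980.00 + $67,425.00 + $39,900.00 + $20,587.50 + $111,186.00 = $259,078.50
Referral share: 36.5% of $259,078.50 = $94,563.65; lead counsel retains $259,078.50 − $94,563.65 = $164,514.85.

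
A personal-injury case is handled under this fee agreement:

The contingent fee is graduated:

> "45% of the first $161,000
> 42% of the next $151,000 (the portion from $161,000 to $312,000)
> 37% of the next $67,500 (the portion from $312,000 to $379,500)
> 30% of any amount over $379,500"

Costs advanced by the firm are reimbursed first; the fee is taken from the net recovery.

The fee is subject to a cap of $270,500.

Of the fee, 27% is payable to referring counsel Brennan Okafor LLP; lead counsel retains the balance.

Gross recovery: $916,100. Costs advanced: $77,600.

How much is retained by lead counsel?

$197,465.00

Fee base (net of costs): $916,100 − $77,600 = $838,500
First $161,000 at 45% = $72,450.00
Next $151,000 at 42% = $63,420.00
Next $67,500 at 37% = $24,975.00
Remaining $459,000 at 30% = $137,700.00
Fee: $72,450.00 + $63,420.00 + $24,975.00 + $137,700.00 = $298,545.00
$298,545.00 exceeds the $270,500 cap, so the fee is capped at $270,500.00.
Referral share: 27% of $270,500.00 = $73,035.00; lead counsel retains $270,500.00 − $73,035.00 = $197,465.00.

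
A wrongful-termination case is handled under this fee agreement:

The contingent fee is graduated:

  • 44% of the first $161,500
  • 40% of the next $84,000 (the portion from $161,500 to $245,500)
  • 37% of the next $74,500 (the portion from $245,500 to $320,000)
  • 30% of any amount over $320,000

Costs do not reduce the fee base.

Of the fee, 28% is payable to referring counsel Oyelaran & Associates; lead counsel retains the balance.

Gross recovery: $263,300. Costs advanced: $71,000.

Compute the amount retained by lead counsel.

$80,097.12

Fee base is the gross recovery, $263,300; costs are reimbursed separately.
First $161,500 at 44% = $71,060.00
Next $84,000 at 40% = $33,600.00
Remaining $17,800 at 37% = $6,586.00
Fee: $71,060.00 + $33,600.00 + $6,586.00 = $111,246.00
Referral share: 28% of $111,246.00 = $31,148.88; lead counsel retains $111,246.00 − $31,148.88 = $80,097.12.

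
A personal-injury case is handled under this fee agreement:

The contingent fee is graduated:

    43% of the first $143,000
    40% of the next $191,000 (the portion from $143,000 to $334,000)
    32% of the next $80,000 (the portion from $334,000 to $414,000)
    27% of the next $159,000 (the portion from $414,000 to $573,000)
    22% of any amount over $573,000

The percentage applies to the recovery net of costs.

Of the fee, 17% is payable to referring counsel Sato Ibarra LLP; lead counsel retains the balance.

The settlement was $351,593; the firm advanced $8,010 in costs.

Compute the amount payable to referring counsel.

$23,962.62

Fee base (net of costs): $351,593 − $8,010 = $343,583
First $143,000 at 43% = $61,490.00
Next $191,000 at 40% = $76,400.00
Remaining $9,583 at 32% = $3,066.56
Fee: $61,490.00 + $76,400.00 + $3,066.56 = $140,956.56
Referral share: 17% of $140,956.56 = $23,962.62; lead counsel retains $140,956.56 − $23,962.62 = $116,993.94.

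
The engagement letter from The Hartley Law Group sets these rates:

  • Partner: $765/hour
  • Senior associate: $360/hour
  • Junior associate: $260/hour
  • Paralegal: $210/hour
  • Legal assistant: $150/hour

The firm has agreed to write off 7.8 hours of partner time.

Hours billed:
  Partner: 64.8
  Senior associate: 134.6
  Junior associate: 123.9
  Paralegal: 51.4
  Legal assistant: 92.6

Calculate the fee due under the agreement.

$148,959.00

Partner: 64.8 × $765 = $49,572.00
Senior associate: 134.6 × $360 = $48,456.00
Junior associate: 123.9 × $260 = $32,214.00
Paralegal: 51.4 × $210 = $10,794.00
Legal assistant: 92.6 × $150 = $13,890.00
Subtotal: $154,926.00
Write-off: 7.8 × $765 = $5,967.00
Total: $154,926.00 − $5,967.00 = $148,959.00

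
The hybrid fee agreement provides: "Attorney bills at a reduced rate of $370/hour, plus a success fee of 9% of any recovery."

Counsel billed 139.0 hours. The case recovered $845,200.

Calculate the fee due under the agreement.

$127,498.00

Hourly: 139.0 × $370 = $51,430.00
Success fee: 9% of $845,200 = $76,068.00
Total: $51,430.00 + $76,068.00 = $127,498.00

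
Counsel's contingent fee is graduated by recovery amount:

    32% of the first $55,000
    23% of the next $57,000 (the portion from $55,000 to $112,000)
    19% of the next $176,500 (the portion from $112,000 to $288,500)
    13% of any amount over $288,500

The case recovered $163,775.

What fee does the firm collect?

$40,547.25

First $55,000 at 32% = $17,600.00
Next $57,000 at 23% = $13,110.00
Remaining $51,775 at 19% = $9,837.25
Fee: $17,600.00 + $13,110.00 + $9,837.25 = $40,547.25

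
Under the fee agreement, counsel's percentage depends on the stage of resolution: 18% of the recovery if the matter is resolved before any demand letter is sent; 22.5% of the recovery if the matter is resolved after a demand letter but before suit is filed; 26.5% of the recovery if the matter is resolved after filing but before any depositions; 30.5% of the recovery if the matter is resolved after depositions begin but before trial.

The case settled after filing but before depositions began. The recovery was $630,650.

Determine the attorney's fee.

The matter settled after filing but before depositions began, so the 26.5% rate applies.
$630,650 × 26.5% = $167,122.25

$167,122.25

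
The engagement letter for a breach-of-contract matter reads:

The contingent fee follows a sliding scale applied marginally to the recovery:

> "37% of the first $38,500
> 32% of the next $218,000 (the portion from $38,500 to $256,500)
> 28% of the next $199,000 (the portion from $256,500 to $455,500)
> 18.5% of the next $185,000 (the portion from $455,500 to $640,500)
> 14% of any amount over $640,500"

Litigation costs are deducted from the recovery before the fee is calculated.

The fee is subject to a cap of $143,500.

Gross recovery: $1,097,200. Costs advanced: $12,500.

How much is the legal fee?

Fee base (net of costs): $1,097,200 − $12,500 = $1,084,700
First $38,500 at 37% = $14,245.00
Next $218,000 at 32% = $69,760.00
Next $199,000 at 28% = $55,720.00
Next $185,000 at 18.5% = $34,225.00
Remaining $444,200 at 14% = $62,188.00
Fee: $14,245.00 + $69,760.00 + $55,720.00 + $34,225.00 + $62,188.00 = $236,138.00
$236,138.00 exceeds the $143,500 cap, so the fee is capped at $143,500.00.

$143,500.00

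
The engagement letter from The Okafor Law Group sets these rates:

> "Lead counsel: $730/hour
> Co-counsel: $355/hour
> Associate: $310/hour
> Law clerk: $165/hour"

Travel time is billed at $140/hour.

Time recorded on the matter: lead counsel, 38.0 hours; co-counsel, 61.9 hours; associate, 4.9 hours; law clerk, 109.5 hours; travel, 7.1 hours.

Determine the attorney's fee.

$70,295.00

Lead counsel: 38.0 × $730 = $27,740.00
Co-counsel: 61.9 × $355 = $21,974.50
Associate: 4.9 × $310 = $1,519.00
Law clerk: 109.5 × $165 = $18,067.50
Subtotal: $27,740.00 + $21,974.50 + $1,519.00 + $18,067.50 = $69,301.00
Travel: 7.1 × $140 = $994.00
Total: $69,301.00 + $994.00 = $70,295.00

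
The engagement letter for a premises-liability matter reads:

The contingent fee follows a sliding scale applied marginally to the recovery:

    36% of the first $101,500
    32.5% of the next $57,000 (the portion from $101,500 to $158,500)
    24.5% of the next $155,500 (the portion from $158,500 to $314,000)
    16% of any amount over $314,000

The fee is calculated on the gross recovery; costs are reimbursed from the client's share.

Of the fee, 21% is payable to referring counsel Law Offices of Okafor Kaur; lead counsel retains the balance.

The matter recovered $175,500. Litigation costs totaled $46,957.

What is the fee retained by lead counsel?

Fee base is the gross recovery, $175,500; costs are reimbursed separately.
First $101,500 at 36% = $36,540.00
Next $57,000 at 32.5% = $18,525.00
Remaining $17,000 at 24.5% = $4,165.00
Fee: $36,540.00 + $18,525.00 + $4,165.00 = $59,230.00
Referral share: 21% of $59,230.00 = $12,438.30; lead counsel retains $59,230.00 − $12,438.30 = $46,791.70.

$46,791.70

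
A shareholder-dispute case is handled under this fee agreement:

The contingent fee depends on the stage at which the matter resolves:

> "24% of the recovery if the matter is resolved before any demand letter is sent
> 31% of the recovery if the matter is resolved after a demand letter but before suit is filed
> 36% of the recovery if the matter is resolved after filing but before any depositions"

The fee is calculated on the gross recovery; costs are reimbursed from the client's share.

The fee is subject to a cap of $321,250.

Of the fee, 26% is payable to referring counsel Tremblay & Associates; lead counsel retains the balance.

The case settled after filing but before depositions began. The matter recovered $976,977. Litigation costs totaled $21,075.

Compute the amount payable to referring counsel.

$83,525.00

Fee base is the gross recovery, $976,977; costs are reimbursed separately.
The matter settled after filing but before depositions began, so the 36% rate applies.
$976,977 × 36% = $351,711.72
$351,711.72 exceeds the $321,250 cap, so the fee is capped at $321,250.00.
Referral share: 26% of $321,250.00 = $83,525.00; lead counsel retains $321,250.00 − $83,525.00 = $237,725.00.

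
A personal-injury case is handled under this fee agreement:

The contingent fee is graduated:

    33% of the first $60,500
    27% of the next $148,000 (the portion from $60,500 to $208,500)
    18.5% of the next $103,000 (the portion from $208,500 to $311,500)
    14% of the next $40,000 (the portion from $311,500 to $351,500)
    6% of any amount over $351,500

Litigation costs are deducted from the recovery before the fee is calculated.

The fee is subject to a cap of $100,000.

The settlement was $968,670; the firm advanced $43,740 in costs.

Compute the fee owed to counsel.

Fee base (net of costs): $968,670 − $43,740 = $924,930
First $60,500 at 33% = $19,965.00
Next $148,000 at 27% = $39,960.00
Next $103,000 at 18.5% = $19,055.00
Next $40,000 at 14% = $5,600.00
Remaining $573,430 at 6% = $34,405.80
Fee: $19,965.00 + $39,960.00 + $19,055.00 + $5,600.00 + $34,405.80 = $118,985.80
$118,985.80 exceeds the $100,000 cap, so the fee is capped at $100,000.00.

$100,000.00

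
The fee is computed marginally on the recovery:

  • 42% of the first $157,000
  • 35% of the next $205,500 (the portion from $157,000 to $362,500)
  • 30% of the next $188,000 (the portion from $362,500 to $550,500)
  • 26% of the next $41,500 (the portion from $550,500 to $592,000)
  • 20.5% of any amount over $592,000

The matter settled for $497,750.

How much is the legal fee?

$178,440.00

First $157,000 at 42% = $65,940.00
Next $205,500 at 35% = $71,925.00
Remaining $135,250 at 30% = $40,575.00
Fee: $65,940.00 + $71,925.00 + $40,575.00 = $178,440.00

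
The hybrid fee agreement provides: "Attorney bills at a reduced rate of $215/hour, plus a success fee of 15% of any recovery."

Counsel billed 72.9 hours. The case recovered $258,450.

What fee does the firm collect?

Hourly: 72.9 × $215 = $15,673.50
Success fee: 15% of $258,450 = $38,767.50
Total: $15,673.50 + $38,767.50 = $54,441.00

$54,441.00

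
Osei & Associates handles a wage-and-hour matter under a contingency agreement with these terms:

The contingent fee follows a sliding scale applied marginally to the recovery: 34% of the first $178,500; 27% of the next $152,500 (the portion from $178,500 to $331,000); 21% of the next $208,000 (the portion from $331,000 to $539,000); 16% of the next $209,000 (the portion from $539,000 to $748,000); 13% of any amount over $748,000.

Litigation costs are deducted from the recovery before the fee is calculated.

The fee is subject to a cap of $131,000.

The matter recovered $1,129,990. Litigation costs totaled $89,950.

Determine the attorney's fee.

Fee base (net of costs): $1,129,990 − $89,950 = $1,040,040
First $178,500 at 34% = $60,690.00
Next $152,500 at 27% = $41,175.00
Next $208,000 at 21% = $43,680.00
Next $209,000 at 16% = $33,440.00
Remaining $292,040 at 13% = $37,965.20
Fee: $60,690.00 + $41,175.00 + $43,680.00 + $33,440.00 + $37,965.20 = $216,950.20
$216,950.20 exceeds the $131,000 cap, so the fee is capped at $131,000.00.

$131,000.00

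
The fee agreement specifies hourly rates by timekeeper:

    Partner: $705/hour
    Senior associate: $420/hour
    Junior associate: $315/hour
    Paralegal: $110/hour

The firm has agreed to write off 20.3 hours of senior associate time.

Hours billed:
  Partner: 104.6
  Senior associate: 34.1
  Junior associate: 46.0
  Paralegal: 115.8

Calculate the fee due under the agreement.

$106,767.00

Partner: 104.6 × $705 = $73,743.00
Senior associate: 34.1 × $420 = $14,322.00
Junior associate: 46.0 × $315 = $14,490.00
Paralegal: 115.8 × $110 = $12,738.00
Subtotal: $115,293.00
Write-off: 20.3 × $420 = $8,526.00
Total: $115,293.00 − $8,526.00 = $106,767.00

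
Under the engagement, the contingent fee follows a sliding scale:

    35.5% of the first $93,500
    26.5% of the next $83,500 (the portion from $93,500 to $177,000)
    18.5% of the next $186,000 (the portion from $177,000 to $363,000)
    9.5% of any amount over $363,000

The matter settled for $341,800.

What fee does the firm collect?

First $93,500 at 35.5% = $33,192.50
Next $83,500 at 26.5% = $22,127.50
Remaining $164,800 at 18.5% = $30,488.00
Fee: $33,192.50 + $22,127.50 + $30,488.00 = $85,808.00

$85,808.00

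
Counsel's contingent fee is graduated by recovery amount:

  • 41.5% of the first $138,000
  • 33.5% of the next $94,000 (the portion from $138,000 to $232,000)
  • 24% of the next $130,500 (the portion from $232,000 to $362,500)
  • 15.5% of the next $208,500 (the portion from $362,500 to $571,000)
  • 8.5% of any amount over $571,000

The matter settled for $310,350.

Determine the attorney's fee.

$107,564.00

First $138,000 at 41.5% = $57,270.00
Next $94,000 at 33.5% = $31,490.00
Remaining $78,350 at 24% = $18,804.00
Fee: $57,270.00 + $31,490.00 + $18,804.00 = $107,564.00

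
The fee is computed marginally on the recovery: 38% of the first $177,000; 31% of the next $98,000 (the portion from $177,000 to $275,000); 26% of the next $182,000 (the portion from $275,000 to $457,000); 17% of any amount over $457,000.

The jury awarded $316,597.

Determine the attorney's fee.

First $177,000 at 38% = $67,260.00
Next $98,000 at 31% = $30,380.00
Remaining $41,597 at 26% = $10,815.22
Fee: $67,260.00 + $30,380.00 + $10,815.22 = $108,455.22

$108,455.22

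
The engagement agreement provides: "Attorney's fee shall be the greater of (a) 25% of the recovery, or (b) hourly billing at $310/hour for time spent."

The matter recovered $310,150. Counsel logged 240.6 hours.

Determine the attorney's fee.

$77,537.50

(a) 25% of $310,150 = $77,537.50
(b) 240.6 × $310 = $74,586.00
The greater is (a): $77,537.50.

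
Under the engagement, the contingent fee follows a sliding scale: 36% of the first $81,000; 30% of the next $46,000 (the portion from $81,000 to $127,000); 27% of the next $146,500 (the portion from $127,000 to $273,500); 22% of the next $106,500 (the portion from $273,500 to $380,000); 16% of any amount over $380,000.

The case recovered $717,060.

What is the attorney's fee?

First $81,000 at 36% = $29,160.00
Next $46,000 at 30% = $13,800.00
Next $146,500 at 27% = $39,555.00
Next $106,500 at 22% = $23,430.00
Remaining $337,060 at 16% = $53,929.60
Fee: $29,160.00 + $13,800.00 + $39,555.00 + $23,430.00 + $53,929.60 = $159,874.60

$159,874.60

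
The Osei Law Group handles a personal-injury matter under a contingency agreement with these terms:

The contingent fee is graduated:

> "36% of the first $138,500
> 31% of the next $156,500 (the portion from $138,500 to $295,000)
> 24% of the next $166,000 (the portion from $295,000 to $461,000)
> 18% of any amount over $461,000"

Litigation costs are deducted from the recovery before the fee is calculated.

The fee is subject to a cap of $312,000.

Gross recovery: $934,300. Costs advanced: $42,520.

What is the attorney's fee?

$215,755.40

Fee base (net of costs): $934,300 − $42,520 = $891,780
First $138,500 at 36% = $49,860.00
Next $156,500 at 31% = $48,515.00
Next $166,000 at 24% = $39,840.00
Remaining $430,780 at 18% = $77,540.40
Fee: $49,860.00 + $48,515.00 + $39,840.00 + $77,540.40 = $215,755.40
$215,755.40 is under the $312,000 cap.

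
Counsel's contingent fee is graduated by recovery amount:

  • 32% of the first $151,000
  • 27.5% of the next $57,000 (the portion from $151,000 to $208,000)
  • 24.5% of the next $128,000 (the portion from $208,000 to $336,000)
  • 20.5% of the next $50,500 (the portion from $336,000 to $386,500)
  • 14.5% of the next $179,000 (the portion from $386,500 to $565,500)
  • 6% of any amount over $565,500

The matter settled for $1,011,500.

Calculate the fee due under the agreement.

$158,422.50

First $151,000 at 32% = $48,320.00
Next $57,000 at 27.5% = $15,675.00
Next $128,000 at 24.5% = $31,360.00
Next $50,500 at 20.5% = $10,352.50
Next $179,000 at 14.5% = $25,955.00
Remaining $446,000 at 6% = $26,760.00
Fee: $48,320.00 + $15,675.00 + $31,360.00 + $10,352.50 + $25,955.00 + $26,760.00 = $158,422.50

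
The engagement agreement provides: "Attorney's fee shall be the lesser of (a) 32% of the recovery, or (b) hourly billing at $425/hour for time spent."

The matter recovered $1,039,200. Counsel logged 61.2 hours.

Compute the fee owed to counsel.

$26,010.00

(a) 32% of $1,039,200 = $332,544.00
(b) 61.2 × $425 = $26,010.00
The lesser is (b): $26,010.00.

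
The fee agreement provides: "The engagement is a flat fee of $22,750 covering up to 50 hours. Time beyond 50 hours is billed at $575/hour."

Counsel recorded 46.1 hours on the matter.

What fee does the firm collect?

46.1 hours is within the 50-hour scope; only the flat fee applies.

$22,750.00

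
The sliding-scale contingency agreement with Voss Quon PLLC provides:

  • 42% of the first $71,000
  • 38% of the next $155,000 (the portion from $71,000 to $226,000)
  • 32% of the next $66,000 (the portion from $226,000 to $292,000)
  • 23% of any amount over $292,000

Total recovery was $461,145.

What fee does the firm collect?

$148,743.35

First $71,000 at 42% = $29,820.00
Next $155,000 at 38% = $58,900.00
Next $66,000 at 32% = $21,120.00
Remaining $169,145 at 23% = $38,903.35
Fee: $29,820.00 + $58,900.00 + $21,120.00 + $38,903.35 = $148,743.35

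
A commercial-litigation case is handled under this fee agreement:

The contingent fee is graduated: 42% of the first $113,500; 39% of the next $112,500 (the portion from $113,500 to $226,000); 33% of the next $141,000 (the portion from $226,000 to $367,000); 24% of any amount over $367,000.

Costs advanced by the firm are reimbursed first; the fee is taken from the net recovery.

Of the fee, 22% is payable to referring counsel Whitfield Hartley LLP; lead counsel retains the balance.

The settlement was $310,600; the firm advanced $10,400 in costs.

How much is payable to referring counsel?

Fee base (net of costs): $310,600 − $10,400 = $300,200
First $113,500 at 42% = $47,670.00
Next $112,500 at 39% = $43,875.00
Remaining $74,200 at 33% = $24,486.00
Fee: $47,670.00 + $43,875.00 + $24,486.00 = $116,031.00
Referral share: 22% of $116,031.00 = $25,526.82; lead counsel retains $116,031.00 − $25,526.82 = $90,504.18.

$25,526.82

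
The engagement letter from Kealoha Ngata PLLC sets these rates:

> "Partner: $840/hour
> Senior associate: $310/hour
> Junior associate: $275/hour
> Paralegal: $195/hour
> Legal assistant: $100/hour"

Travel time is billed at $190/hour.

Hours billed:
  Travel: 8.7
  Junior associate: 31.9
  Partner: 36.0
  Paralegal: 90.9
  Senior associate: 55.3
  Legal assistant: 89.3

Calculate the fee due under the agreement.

$84,464.00

Partner: 36.0 × $840 = $30,240.00
Senior associate: 55.3 × $310 = $17,143.00
Junior associate: 31.9 × $275 = $8,772.50
Paralegal: 90.9 × $195 = $17,725.50
Legal assistant: 89.3 × $100 = $8,930.00
Subtotal: $30,240.00 + $17,143.00 + $8,772.50 + $17,725.50 + $8,930.00 = $82,811.00
Travel: 8.7 × $190 = $1,653.00
Total: $82,811.00 + $1,653.00 = $84,464.00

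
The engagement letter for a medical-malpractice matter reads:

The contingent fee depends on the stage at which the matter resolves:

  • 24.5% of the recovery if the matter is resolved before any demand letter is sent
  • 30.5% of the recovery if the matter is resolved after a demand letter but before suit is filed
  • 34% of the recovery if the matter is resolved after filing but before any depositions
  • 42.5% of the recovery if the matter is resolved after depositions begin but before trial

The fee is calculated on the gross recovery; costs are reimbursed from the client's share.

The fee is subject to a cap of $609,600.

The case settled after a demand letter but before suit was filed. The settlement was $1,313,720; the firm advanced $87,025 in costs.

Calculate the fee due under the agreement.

Fee base is the gross recovery, $1,313,720; costs are reimbursed separately.
The matter settled after a demand letter but before suit was filed, so the 30.5% rate applies.
$1,313,720 × 30.5% = $400,684.60
$400,684.60 is under the $609,600 cap.

$400,684.60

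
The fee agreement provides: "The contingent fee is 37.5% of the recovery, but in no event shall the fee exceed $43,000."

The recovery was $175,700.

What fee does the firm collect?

$43,000.00

37.5% of $175,700 = $65,887.50
That exceeds the $43,000 cap, so the fee is capped at $43,000.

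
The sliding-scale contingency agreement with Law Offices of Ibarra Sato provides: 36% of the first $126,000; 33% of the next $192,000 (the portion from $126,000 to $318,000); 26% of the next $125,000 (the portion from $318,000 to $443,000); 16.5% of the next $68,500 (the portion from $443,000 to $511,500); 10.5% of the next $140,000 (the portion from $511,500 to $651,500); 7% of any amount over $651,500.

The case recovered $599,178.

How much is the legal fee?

$161,728.69

First $126,000 at 36% = $45,360.00
Next $192,000 at 33% = $63,360.00
Next $125,000 at 26% = $32,500.00
Next $68,500 at 16.5% = $11,302.50
Remaining $87,678 at 10.5% = $9,206.19
Fee: $45,360.00 + $63,360.00 + $32,500.00 + $11,302.50 + $9,206.19 = $161,728.69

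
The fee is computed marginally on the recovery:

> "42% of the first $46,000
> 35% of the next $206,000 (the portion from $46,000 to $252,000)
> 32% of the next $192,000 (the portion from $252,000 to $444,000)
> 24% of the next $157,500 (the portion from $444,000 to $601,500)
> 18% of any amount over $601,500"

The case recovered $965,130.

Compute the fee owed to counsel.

$256,113.40

First $46,000 at 42% = $19,320.00
Next $206,000 at 35% = $72,100.00
Next $192,000 at 32% = $61,440.00
Next $157,500 at 24% = $37,800.00
Remaining $363,630 at 18% = $65,453.40
Fee: $19,320.00 + $72,100.00 + $61,440.00 + $37,800.00 + $65,453.40 = $256,113.40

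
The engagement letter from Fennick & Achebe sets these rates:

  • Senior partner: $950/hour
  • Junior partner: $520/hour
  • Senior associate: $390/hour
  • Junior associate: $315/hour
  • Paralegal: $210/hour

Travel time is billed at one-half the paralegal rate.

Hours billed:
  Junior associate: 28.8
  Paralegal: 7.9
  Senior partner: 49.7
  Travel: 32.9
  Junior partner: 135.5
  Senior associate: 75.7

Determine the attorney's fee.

Senior partner: 49.7 × $950 = $47,215.00
Junior partner: 135.5 × $520 = $70,460.00
Senior associate: 75.7 × $390 = $29,523.00
Junior associate: 28.8 × $315 = $9,072.00
Paralegal: 7.9 × $210 = $1,659.00
Subtotal: $47,215.00 + $70,460.00 + $29,523.00 + $9,072.00 + $1,659.00 = $157,929.00
Travel: 32.9 × ($210 ÷ 2) = 32.9 × $105.00 = $3,454.50
Total: $157,929.00 + $3,454.50 = $161,383.50

$161,383.50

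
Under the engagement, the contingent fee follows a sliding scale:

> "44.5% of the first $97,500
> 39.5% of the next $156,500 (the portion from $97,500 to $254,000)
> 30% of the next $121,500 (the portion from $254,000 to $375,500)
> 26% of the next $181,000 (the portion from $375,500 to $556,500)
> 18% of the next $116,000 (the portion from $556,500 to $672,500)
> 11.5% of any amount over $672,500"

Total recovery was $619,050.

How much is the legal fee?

First $97,500 at 44.5% = $43,387.50
Next $156,500 at 39.5% = $61,817.50
Next $121,500 at 30% = $36,450.00
Next $181,000 at 26% = $47,060.00
Remaining $62,550 at 18% = $11,259.00
Fee: $43,387.50 + $61,817.50 + $36,450.00 + $47,060.00 + $11,259.00 = $199,974.00

$199,974.00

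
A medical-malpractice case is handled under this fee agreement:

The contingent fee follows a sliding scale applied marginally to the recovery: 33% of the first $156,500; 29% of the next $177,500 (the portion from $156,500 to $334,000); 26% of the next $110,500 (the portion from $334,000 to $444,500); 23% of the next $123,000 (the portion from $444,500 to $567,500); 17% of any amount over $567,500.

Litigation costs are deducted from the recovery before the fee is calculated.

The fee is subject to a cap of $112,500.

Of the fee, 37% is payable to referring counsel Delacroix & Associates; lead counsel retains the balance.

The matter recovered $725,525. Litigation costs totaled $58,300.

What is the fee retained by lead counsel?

Fee base (net of costs): $725,525 − $58,300 = $667,225
First $156,500 at 33% = $51,645.00
Next $177,500 at 29% = $51,475.00
Next $110,500 at 26% = $28,730.00
Next $123,000 at 23% = $28,290.00
Remaining $99,725 at 17% = $16,953.25
Fee: $51,645.00 + $51,475.00 + $28,730.00 + $28,290.00 + $16,953.25 = $177,093.25
$177,093.25 exceeds the $112,500 cap, so the fee is capped at $112,500.00.
Referral share: 37% of $112,500.00 = $41,625.00; lead counsel retains $112,500.00 − $41,625.00 = $70,875.00.

$70,875.00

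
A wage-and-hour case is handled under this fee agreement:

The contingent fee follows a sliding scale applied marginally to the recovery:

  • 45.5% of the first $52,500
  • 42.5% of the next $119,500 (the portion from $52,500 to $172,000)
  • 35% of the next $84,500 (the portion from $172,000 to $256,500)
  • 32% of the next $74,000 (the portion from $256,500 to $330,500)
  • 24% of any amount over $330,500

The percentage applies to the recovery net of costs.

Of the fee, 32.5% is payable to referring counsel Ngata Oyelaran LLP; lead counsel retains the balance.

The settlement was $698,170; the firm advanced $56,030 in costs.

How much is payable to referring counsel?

$65,885.17

Fee base (net of costs): $698,170 − $56,030 = $642,140
First $52,500 at 45.5% = $23,887.50
Next $119,500 at 42.5% = $50,787.50
Next $84,500 at 35% = $29,575.00
Next $74,000 at 32% = $23,680.00
Remaining $311,640 at 24% = $74,793.60
Fee: $23,887.50 + $50,787.50 + $29,575.00 + $23,680.00 + $74,793.60 = $202,723.60
Referral share: 32.5% of $202,723.60 = $65,885.17; lead counsel retains $202,723.60 − $65,885.17 = $136,838.43.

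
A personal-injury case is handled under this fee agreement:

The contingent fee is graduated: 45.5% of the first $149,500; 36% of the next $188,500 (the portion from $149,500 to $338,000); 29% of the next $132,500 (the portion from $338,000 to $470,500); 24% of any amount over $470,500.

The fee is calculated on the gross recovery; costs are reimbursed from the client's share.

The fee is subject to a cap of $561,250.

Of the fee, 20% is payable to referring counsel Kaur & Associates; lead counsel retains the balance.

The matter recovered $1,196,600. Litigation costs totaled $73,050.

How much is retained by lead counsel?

$278,857.20

Fee base is the gross recovery, $1,196,600; costs are reimbursed separately.
First $149,500 at 45.5% = $68,022.50
Next $188,500 at 36% = $67,860.00
Next $132,500 at 29% = $38,425.00
Remaining $726,100 at 24% = $174,264.00
Fee: $68,022.50 + $67,860.00 + $38,425.00 + $174,264.00 = $348,571.50
$348,571.50 is under the $561,250 cap.
Referral share: 20% of $348,571.50 = $69,714.30; lead counsel retains $348,571.50 − $69,714.30 = $278,857.20.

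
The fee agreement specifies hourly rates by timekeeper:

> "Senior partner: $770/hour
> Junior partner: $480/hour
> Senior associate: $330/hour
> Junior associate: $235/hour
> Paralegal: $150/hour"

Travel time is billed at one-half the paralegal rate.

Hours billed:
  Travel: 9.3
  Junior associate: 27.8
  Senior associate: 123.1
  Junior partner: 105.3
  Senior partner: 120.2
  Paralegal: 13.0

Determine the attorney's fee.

Senior partner: 120.2 × $770 = $92,554.00
Junior partner: 105.3 × $480 = $50,544.00
Senior associate: 123.1 × $330 = $40,623.00
Junior associate: 27.8 × $235 = $6,533.00
Paralegal: 13.0 × $150 = $1,950.00
Subtotal: $92,554.00 + $50,544.00 + $40,623.00 + $6,533.00 + $1,950.00 = $192,204.00
Travel: 9.3 × ($150 ÷ 2) = 9.3 × $75.00 = $697.50
Total: $192,204.00 + $697.50 = $192,901.50

$192,901.50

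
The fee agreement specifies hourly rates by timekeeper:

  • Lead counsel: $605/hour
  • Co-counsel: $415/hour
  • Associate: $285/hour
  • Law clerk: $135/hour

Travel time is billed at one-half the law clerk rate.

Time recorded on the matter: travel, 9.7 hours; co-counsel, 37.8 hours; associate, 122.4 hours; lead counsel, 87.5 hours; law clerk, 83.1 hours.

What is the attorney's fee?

Lead counsel: 87.5 × $605 = $52,937.50
Co-counsel: 37.8 × $415 = $15,687.00
Associate: 122.4 × $285 = $34,884.00
Law clerk: 83.1 × $135 = $11,218.50
Subtotal: $52,937.50 + $15,687.00 + $34,884.00 + $11,218.50 = $114,727.00
Travel: 9.7 × ($135 ÷ 2) = 9.7 × $67.50 = $654.75
Total: $114,727.00 + $654.75 = $115,381.75

$115,381.75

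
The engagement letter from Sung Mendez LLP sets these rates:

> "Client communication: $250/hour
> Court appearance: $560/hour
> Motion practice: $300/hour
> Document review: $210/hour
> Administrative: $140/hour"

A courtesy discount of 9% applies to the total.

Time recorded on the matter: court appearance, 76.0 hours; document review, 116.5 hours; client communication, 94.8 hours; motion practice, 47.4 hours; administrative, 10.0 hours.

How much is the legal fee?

$96,773.95

Client communication: 94.8 × $250 = $23,700.00
Court appearance: 76.0 × $560 = $42,560.00
Motion practice: 47.4 × $300 = $14,220.00
Document review: 116.5 × $210 = $24,465.00
Administrative: 10.0 × $140 = $1,400.00
Subtotal: $106,345.00
Less 9% discount: −$9,571.05
Total: $106,345.00 − $9,571.05 = $96,773.95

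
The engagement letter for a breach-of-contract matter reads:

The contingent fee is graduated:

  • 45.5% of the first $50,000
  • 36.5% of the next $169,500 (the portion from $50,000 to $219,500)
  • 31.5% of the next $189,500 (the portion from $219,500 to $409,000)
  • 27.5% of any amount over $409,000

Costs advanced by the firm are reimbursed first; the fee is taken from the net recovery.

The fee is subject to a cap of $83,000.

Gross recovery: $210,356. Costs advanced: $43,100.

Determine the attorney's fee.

Fee base (net of costs): $210,356 − $43,100 = $167,256
First $50,000 at 45.5% = $22,750.00
Remaining $117,256 at 36.5% = $42,798.44
Fee: $22,750.00 + $42,798.44 = $65,548.44
$65,548.44 is under the $83,000 cap.

$65,548.44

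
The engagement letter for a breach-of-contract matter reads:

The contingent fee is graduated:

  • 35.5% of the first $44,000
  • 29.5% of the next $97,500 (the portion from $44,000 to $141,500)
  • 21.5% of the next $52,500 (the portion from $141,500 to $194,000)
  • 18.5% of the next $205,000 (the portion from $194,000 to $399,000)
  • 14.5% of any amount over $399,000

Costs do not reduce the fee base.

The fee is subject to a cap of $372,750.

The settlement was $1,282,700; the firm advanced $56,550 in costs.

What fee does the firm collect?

$221,731.50

Fee base is the gross recovery, $1,282,700; costs are reimbursed separately.
First $44,000 at 35.5% = $15,620.00
Next $97,500 at 29.5% = $28,762.50
Next $52,500 at 21.5% = $11,287.50
Next $205,000 at 18.5% = $37,925.00
Remaining $883,700 at 14.5% = $128,136.50
Fee: $15,620.00 + $28,762.50 + $11,287.50 + $37,925.00 + $128,136.50 = $221,731.50
$221,731.50 is under the $372,750 cap.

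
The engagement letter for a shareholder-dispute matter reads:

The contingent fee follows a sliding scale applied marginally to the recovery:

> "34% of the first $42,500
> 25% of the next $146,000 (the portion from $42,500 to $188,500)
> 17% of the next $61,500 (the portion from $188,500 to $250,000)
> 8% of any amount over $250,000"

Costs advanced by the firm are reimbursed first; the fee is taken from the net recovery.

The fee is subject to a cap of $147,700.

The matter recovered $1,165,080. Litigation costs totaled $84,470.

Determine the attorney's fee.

$127,853.80

Fee base (net of costs): $1,165,080 − $84,470 = $1,080,610
First $42,500 at 34% = $14,450.00
Next $146,000 at 25% = $36,500.00
Next $61,500 at 17% = $10,455.00
Remaining $830,610 at 8% = $66,448.80
Fee: $14,450.00 + $36,500.00 + $10,455.00 + $66,448.80 = $127,853.80
$127,853.80 is under the $147,700 cap.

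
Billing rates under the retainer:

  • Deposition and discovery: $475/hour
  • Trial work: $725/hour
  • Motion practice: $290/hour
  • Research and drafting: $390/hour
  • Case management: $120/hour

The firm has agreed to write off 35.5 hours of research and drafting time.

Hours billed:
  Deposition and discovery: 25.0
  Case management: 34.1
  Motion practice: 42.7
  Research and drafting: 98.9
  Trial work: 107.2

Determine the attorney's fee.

Deposition and discovery: 25.0 × $475 = $11,875.00
Trial work: 107.2 × $725 = $77,720.00
Motion practice: 42.7 × $290 = $12,383.00
Research and drafting: 98.9 × $390 = $38,571.00
Case management: 34.1 × $120 = $4,092.00
Subtotal: $144,641.00
Write-off: 35.5 × $390 = $13,845.00
Total: $144,641.00 − $13,845.00 = $130,796.00

$130,796.00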